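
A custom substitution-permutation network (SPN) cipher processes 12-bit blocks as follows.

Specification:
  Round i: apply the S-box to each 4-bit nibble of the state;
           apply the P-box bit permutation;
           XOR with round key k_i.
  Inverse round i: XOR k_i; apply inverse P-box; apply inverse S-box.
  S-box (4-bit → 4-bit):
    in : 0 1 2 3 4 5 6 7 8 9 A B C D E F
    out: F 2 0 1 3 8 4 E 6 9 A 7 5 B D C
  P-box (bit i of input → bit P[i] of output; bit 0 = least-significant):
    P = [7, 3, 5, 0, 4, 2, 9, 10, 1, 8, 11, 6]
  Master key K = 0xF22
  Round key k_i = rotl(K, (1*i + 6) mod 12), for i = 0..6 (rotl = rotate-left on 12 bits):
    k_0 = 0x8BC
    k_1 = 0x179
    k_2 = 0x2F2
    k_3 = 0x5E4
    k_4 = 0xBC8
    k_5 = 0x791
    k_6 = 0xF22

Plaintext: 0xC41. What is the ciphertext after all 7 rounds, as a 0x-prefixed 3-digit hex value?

s_0 = plaintext = 0xC41
s_1 = Round(s_0, k_0) = 0x0A2
s_2 = Round(s_1, k_1) = 0xC3F
s_3 = Round(s_2, k_2) = 0xAC1
s_4 = Round(s_3, k_3) = 0x6BC
s_5 = Round(s_4, k_4) = 0x17C
s_6 = Round(s_5, k_5) = 0x035
s_7 = Round(s_6, k_6) = 0x671

0x671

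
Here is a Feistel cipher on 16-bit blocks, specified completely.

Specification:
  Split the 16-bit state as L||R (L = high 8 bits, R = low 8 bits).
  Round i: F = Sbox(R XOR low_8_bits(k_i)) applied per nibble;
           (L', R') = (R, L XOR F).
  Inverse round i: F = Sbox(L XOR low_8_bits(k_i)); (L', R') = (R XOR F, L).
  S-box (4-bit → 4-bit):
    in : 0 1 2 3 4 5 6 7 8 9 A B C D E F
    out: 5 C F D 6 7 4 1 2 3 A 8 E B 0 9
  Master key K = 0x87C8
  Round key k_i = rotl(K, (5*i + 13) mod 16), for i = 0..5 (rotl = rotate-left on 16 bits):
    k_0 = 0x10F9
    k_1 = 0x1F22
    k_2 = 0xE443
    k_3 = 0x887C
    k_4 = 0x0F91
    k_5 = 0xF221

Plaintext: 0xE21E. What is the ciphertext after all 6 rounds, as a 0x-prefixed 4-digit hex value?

0xCF3F

s_0 = plaintext = 0xE21E
s_1 = Round(s_0, k_0) = 0x1EE3
s_2 = Round(s_1, k_1) = 0xE3F2
s_3 = Round(s_2, k_2) = 0xF26F
s_4 = Round(s_3, k_3) = 0x6F3F
s_5 = Round(s_4, k_4) = 0x3FCF
s_6 = Round(s_5, k_5) = 0xCF3F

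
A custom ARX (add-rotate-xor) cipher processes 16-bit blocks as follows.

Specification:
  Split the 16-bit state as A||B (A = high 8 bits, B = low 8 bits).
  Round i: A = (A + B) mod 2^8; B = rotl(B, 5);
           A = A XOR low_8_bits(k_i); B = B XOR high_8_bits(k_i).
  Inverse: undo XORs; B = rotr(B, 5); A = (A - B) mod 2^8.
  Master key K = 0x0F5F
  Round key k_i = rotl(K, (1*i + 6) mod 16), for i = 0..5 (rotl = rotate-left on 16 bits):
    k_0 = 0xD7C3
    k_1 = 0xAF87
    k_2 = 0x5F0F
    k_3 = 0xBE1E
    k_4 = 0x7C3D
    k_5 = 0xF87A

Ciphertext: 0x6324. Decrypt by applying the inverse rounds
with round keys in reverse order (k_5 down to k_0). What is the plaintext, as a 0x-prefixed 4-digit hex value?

s_0 = ciphertext = 0x6324
s_1 = InvRound(s_0, k_5) = 0x33E6
s_2 = InvRound(s_1, k_4) = 0x3AD4
s_3 = InvRound(s_2, k_3) = 0xD153
s_4 = InvRound(s_3, k_2) = 0x7E60
s_5 = InvRound(s_4, k_1) = 0x7B7E
s_6 = InvRound(s_5, k_0) = 0x6B4D

0x6B4D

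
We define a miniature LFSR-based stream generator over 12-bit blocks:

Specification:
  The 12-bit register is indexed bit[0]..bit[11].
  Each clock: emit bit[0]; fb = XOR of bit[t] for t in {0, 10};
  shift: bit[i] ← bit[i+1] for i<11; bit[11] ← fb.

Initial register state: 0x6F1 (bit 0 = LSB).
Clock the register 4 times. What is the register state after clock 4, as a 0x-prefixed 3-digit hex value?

reg_0 = 0x6F1
clock 1: out=1, reg = 0x378
clock 2: out=0, reg = 0x1BC
clock 3: out=0, reg = 0x0DE
clock 4: out=0, reg = 0x06F

0x06F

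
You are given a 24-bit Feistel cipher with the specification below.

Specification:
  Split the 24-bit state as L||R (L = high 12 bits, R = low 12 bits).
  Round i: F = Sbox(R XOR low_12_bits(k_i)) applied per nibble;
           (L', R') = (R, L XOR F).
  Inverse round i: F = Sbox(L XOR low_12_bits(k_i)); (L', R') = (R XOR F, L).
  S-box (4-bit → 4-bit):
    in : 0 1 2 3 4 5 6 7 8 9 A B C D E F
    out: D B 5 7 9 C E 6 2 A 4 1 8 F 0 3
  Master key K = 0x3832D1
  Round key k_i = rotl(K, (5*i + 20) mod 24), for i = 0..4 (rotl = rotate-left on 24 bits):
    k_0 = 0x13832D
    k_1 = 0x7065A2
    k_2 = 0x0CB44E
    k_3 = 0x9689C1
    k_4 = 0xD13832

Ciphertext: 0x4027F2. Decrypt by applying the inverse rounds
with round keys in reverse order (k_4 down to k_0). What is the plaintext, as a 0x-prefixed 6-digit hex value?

s_0 = ciphertext = 0x4027F2
s_1 = InvRound(s_0, k_4) = 0xF8F402
s_2 = InvRound(s_1, k_3) = 0xA92F8F
s_3 = InvRound(s_2, k_2) = 0xF77A92
s_4 = InvRound(s_3, k_1) = 0xE6EF77
s_5 = InvRound(s_4, k_0) = 0x0E0E6E

0x0E0E6E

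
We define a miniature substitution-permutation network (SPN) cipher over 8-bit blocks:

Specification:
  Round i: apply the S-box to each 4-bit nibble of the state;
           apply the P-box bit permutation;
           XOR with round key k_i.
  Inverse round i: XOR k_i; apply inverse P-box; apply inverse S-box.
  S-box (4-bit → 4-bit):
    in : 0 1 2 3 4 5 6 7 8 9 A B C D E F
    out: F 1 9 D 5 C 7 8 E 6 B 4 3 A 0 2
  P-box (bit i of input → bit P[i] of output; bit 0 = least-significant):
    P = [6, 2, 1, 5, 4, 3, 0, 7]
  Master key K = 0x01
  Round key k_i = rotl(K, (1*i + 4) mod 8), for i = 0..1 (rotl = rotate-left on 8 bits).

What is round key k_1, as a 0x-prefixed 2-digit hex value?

0x20

K = 0x01
k_0 = rotl(K, (1*0+4) mod 8) = rotl(K, 4) = 0x10
k_1 = rotl(K, (1*1+4) mod 8) = rotl(K, 5) = 0x20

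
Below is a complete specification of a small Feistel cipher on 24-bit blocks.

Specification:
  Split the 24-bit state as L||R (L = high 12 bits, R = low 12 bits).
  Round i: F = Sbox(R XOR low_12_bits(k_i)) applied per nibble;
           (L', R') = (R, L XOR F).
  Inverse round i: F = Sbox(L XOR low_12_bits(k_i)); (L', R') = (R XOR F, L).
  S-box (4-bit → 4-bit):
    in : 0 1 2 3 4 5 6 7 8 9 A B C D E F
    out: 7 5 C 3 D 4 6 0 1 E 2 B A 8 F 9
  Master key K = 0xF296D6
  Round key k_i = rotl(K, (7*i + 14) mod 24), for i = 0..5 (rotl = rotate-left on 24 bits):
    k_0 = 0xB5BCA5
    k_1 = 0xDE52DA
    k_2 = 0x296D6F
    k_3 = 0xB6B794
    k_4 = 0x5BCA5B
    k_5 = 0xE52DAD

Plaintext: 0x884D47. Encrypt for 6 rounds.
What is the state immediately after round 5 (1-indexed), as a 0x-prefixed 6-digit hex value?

s_0 = plaintext = 0x884D47
s_1 = Round(s_0, k_0) = 0xD47D78
s_2 = Round(s_1, k_1) = 0xD7846B
s_3 = Round(s_2, k_2) = 0x46B305
s_4 = Round(s_3, k_3) = 0x30598E
s_5 = Round(s_4, k_4) = 0x98E081
s_6 = Round(s_5, k_5) = 0x081144

0x98E081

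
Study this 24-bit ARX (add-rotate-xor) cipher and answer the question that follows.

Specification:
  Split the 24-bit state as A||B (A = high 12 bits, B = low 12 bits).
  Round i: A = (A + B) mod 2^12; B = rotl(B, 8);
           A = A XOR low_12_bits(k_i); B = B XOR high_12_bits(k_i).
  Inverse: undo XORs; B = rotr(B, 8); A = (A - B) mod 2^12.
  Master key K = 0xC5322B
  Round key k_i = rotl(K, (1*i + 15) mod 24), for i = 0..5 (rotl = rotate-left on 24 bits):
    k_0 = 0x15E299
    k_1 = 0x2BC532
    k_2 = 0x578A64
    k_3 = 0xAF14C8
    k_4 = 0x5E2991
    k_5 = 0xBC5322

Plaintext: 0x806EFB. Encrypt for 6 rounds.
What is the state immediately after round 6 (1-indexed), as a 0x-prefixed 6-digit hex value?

0xE1E4C8

s_0 = plaintext = 0x806EFB
s_1 = Round(s_0, k_0) = 0x598AB1
s_2 = Round(s_1, k_1) = 0x57B317
s_3 = Round(s_2, k_2) = 0x2F6249
s_4 = Round(s_3, k_3) = 0x1F73D5
s_5 = Round(s_4, k_4) = 0xC5D0DF
s_6 = Round(s_5, k_5) = 0xE1E4C8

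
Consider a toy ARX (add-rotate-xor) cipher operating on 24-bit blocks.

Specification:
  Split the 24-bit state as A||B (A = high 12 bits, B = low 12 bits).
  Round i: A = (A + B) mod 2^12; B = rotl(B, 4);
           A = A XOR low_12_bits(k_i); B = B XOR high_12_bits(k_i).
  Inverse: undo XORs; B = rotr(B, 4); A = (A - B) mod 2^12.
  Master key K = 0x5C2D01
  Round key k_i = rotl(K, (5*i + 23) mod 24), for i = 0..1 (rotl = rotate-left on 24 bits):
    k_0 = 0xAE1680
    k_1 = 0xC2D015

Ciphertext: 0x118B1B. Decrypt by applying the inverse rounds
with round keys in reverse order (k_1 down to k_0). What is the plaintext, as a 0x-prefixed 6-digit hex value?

s_0 = ciphertext = 0x118B1B
s_1 = InvRound(s_0, k_1) = 0xA9A673
s_2 = InvRound(s_1, k_0) = 0x9512C9

0x9512C9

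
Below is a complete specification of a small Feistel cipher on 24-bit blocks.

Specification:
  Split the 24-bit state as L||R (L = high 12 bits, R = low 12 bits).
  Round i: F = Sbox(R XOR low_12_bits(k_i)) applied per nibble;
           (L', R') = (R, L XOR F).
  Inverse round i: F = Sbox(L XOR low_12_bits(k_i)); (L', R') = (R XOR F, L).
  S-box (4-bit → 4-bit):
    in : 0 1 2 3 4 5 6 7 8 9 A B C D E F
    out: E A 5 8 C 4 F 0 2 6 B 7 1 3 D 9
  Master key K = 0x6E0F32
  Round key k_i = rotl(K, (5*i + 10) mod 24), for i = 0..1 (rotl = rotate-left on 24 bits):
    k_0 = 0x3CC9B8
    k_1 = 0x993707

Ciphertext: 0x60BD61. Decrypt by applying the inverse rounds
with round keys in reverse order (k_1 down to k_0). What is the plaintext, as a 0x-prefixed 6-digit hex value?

0xB89780

s_0 = ciphertext = 0x60BD61
s_1 = InvRound(s_0, k_1) = 0x78060B
s_2 = InvRound(s_1, k_0) = 0xB89780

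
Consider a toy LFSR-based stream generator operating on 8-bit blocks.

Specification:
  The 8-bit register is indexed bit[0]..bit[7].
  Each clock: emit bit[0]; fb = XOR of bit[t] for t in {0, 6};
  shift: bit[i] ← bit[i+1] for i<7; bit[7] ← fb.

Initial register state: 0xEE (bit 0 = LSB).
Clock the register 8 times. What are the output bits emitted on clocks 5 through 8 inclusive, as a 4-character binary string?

reg_0 = 0xEE
clock 1: out=0, reg = 0xF7
clock 2: out=1, reg = 0x7B
clock 3: out=1, reg = 0x3D
clock 4: out=1, reg = 0x9E
clock 5: out=0, reg = 0x4F
clock 6: out=1, reg = 0x27
clock 7: out=1, reg = 0x93
clock 8: out=1, reg = 0xC9

0111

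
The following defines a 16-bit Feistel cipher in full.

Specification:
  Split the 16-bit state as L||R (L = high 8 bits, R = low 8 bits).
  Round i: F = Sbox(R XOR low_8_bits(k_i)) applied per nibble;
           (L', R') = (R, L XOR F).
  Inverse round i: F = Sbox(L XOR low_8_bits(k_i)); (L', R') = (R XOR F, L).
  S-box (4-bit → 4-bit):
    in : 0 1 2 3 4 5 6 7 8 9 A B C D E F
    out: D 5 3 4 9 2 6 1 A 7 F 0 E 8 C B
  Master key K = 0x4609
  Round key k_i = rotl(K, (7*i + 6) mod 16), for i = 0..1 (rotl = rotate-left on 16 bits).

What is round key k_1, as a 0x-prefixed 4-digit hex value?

K = 0x4609
k_0 = rotl(K, (7*0+6) mod 16) = rotl(K, 6) = 0x8251
k_1 = rotl(K, (7*1+6) mod 16) = rotl(K, 13) = 0x28C1

0x28C1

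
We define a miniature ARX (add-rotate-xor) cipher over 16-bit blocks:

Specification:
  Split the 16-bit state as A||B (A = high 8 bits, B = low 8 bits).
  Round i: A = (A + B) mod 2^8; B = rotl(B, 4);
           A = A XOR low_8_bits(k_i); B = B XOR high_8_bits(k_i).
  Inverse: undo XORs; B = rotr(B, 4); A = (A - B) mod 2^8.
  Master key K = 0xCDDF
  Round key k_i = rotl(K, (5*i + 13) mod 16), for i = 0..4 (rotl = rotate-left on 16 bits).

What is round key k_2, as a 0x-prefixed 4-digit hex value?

K = 0xCDDF
k_0 = rotl(K, (5*0+13) mod 16) = rotl(K, 13) = 0xF9BB
k_1 = rotl(K, (5*1+13) mod 16) = rotl(K, 2) = 0x377F
k_2 = rotl(K, (5*2+13) mod 16) = rotl(K, 7) = 0xEFE6

0xEFE6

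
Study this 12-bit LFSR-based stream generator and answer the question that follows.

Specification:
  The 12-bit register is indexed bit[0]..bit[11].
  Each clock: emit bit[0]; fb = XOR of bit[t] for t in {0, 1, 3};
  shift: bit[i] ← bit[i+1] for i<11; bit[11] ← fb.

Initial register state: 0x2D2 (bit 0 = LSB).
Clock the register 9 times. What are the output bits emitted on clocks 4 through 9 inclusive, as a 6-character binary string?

010110

reg_0 = 0x2D2
clock 1: out=0, reg = 0x969
clock 2: out=1, reg = 0x4B4
clock 3: out=0, reg = 0x25A
clock 4: out=0, reg = 0x12D
clock 5: out=1, reg = 0x096
clock 6: out=0, reg = 0x84B
clock 7: out=1, reg = 0xC25
clock 8: out=1, reg = 0xE12
clock 9: out=0, reg = 0xF09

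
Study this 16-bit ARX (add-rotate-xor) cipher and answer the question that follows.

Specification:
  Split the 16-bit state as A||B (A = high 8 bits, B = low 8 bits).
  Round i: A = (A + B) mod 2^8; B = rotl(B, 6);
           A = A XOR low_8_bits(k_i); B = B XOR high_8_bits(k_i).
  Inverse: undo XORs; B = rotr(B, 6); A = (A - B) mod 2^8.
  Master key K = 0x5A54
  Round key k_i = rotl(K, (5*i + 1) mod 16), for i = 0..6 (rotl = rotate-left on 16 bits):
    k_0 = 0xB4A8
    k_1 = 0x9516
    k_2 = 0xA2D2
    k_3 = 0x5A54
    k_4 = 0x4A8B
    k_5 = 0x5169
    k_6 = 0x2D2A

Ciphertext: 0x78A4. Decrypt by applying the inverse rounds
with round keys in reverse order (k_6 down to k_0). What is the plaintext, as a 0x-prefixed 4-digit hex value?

0x2327

s_0 = ciphertext = 0x78A4
s_1 = InvRound(s_0, k_6) = 0x2C26
s_2 = InvRound(s_1, k_5) = 0x68DD
s_3 = InvRound(s_2, k_4) = 0x855E
s_4 = InvRound(s_3, k_3) = 0xC110
s_5 = InvRound(s_4, k_2) = 0x49CA
s_6 = InvRound(s_5, k_1) = 0xE27D
s_7 = InvRound(s_6, k_0) = 0x2327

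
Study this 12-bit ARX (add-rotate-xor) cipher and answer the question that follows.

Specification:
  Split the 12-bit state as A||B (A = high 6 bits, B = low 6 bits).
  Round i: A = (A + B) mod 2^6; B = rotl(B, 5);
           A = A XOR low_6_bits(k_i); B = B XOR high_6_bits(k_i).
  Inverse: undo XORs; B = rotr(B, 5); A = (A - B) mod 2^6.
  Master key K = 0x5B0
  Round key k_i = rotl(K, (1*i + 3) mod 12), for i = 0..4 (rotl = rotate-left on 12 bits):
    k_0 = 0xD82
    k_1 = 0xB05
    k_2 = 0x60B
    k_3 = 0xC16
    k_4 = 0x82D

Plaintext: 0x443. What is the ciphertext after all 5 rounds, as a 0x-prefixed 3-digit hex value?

0xEC6

s_0 = plaintext = 0x443
s_1 = Round(s_0, k_0) = 0x597
s_2 = Round(s_1, k_1) = 0xA07
s_3 = Round(s_2, k_2) = 0x93B
s_4 = Round(s_3, k_3) = 0x24D
s_5 = Round(s_4, k_4) = 0xEC6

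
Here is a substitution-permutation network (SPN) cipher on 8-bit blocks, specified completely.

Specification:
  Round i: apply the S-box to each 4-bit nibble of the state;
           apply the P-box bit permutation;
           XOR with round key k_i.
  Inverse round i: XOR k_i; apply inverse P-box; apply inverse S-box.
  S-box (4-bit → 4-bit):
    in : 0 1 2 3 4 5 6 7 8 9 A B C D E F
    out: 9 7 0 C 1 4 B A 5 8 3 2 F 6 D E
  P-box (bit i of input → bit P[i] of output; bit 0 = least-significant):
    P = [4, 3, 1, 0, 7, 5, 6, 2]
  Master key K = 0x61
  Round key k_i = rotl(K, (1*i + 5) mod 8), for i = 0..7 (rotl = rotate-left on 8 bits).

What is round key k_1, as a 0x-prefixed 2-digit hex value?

0x58

K = 0x61
k_0 = rotl(K, (1*0+5) mod 8) = rotl(K, 5) = 0x2C
k_1 = rotl(K, (1*1+5) mod 8) = rotl(K, 6) = 0x58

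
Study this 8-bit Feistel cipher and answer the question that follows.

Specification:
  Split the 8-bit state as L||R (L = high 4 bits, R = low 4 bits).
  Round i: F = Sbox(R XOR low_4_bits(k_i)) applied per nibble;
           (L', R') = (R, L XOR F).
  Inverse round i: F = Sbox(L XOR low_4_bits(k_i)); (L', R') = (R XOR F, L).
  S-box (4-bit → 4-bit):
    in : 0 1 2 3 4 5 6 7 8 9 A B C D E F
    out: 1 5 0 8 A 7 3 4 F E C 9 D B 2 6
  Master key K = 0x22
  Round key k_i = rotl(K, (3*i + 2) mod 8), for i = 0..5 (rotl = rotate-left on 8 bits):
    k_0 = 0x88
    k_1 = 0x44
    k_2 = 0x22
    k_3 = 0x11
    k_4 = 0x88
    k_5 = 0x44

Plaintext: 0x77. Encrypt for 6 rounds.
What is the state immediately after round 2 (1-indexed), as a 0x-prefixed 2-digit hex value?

s_0 = plaintext = 0x77
s_1 = Round(s_0, k_0) = 0x71
s_2 = Round(s_1, k_1) = 0x10
s_3 = Round(s_2, k_2) = 0x01
s_4 = Round(s_3, k_3) = 0x11
s_5 = Round(s_4, k_4) = 0x1F
s_6 = Round(s_5, k_5) = 0xF8

0x10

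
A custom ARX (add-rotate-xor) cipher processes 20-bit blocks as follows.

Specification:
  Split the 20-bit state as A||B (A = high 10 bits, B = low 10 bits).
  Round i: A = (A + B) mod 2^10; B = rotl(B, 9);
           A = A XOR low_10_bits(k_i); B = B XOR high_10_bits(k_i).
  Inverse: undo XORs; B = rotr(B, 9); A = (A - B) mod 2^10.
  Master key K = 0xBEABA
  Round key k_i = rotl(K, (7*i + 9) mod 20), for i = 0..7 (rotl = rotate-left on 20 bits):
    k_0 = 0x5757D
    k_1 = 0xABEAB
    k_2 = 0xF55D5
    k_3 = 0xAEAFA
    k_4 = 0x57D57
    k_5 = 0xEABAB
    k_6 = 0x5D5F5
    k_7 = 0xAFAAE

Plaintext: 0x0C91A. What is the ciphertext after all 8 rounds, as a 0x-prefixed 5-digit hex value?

s_0 = plaintext = 0x0C91A
s_1 = Round(s_0, k_0) = 0x0C5D0
s_2 = Round(s_1, k_1) = 0x2AA47
s_3 = Round(s_2, k_2) = 0xC90F6
s_4 = Round(s_3, k_3) = 0xB82C1
s_5 = Round(s_4, k_4) = 0x3DA3F
s_6 = Round(s_5, k_5) = 0x278B5
s_7 = Round(s_6, k_6) = 0x29B2F
s_8 = Round(s_7, k_7) = 0x5ED29

0x5ED29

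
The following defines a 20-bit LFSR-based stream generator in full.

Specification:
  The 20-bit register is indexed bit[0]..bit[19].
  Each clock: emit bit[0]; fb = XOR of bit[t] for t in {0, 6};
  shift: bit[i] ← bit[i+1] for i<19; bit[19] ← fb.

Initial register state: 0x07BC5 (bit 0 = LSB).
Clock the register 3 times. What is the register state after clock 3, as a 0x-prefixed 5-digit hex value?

reg_0 = 0x07BC5
clock 1: out=1, reg = 0x03DE2
clock 2: out=0, reg = 0x81EF1
clock 3: out=1, reg = 0x40F78

0x40F78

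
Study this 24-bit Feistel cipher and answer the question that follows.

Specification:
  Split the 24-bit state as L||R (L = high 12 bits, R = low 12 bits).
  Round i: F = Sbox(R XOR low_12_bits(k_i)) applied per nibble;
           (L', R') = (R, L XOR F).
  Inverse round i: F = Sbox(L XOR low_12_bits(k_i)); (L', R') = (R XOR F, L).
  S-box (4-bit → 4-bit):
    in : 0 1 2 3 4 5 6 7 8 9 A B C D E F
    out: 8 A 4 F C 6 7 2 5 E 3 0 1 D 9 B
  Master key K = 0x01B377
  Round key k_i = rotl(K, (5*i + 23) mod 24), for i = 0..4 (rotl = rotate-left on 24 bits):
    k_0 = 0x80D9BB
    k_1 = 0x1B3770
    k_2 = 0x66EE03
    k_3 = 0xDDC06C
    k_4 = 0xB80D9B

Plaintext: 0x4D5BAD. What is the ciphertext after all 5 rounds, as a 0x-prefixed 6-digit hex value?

0xD44AEA

s_0 = plaintext = 0x4D5BAD
s_1 = Round(s_0, k_0) = 0xBAD072
s_2 = Round(s_1, k_1) = 0x072929
s_3 = Round(s_2, k_2) = 0x929231
s_4 = Round(s_3, k_3) = 0x231D44
s_5 = Round(s_4, k_4) = 0xD44AEA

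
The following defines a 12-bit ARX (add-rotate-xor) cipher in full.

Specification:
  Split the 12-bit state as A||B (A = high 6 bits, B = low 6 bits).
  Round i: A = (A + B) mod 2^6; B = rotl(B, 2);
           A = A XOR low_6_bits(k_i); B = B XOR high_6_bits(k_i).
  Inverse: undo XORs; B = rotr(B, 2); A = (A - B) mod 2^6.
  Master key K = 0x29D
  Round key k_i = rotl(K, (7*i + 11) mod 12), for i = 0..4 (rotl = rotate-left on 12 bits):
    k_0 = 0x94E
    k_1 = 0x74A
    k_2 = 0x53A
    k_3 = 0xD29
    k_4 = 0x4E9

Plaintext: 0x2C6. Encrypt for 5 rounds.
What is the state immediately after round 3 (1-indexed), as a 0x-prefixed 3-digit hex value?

0xEBE

s_0 = plaintext = 0x2C6
s_1 = Round(s_0, k_0) = 0x7FD
s_2 = Round(s_1, k_1) = 0x5AA
s_3 = Round(s_2, k_2) = 0xEBE
s_4 = Round(s_3, k_3) = 0x44F
s_5 = Round(s_4, k_4) = 0x26F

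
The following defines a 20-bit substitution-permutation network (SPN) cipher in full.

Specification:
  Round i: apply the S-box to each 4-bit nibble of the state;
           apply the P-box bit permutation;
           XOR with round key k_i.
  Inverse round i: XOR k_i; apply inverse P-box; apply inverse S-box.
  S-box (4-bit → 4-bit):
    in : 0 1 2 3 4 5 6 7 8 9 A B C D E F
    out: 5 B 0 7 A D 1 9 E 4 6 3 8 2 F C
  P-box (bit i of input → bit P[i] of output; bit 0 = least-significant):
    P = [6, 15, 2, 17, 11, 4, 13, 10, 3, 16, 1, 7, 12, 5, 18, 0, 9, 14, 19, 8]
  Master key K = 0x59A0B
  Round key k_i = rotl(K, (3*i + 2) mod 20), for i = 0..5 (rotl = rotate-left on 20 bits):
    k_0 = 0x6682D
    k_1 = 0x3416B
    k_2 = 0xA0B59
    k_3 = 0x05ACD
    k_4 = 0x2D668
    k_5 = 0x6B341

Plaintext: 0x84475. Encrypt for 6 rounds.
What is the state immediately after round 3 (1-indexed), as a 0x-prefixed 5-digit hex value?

0xC64A6

s_0 = plaintext = 0x84475
s_1 = Round(s_0, k_0) = 0xD25C8
s_2 = Round(s_1, k_1) = 0x185E5
s_3 = Round(s_2, k_2) = 0xC64A6
s_4 = Round(s_3, k_3) = 0x16B1D
s_5 = Round(s_4, k_4) = 0x30970
s_6 = Round(s_5, k_5) = 0xAED07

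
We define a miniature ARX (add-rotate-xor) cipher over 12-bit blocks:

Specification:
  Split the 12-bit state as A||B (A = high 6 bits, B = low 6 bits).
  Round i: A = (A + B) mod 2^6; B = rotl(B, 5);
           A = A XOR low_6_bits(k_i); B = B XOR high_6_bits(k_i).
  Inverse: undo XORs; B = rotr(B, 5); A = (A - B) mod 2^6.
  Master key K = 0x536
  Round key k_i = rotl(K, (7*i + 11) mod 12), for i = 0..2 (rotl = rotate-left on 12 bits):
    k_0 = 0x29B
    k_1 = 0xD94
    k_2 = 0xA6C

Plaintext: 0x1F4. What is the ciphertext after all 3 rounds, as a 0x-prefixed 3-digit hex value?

0x3B6

s_0 = plaintext = 0x1F4
s_1 = Round(s_0, k_0) = 0x810
s_2 = Round(s_1, k_1) = 0x93E
s_3 = Round(s_2, k_2) = 0x3B6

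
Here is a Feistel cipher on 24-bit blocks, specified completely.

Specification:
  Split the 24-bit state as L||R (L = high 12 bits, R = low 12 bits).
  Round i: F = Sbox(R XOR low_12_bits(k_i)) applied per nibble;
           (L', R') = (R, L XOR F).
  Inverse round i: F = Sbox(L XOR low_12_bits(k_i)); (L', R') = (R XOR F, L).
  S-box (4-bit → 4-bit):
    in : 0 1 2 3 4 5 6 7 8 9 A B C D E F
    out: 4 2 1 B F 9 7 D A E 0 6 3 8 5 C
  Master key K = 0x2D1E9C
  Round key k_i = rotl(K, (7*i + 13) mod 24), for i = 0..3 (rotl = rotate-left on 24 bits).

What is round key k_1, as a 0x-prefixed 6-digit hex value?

K = 0x2D1E9C
k_0 = rotl(K, (7*0+13) mod 24) = rotl(K, 13) = 0xD385A3
k_1 = rotl(K, (7*1+13) mod 24) = rotl(K, 20) = 0xC2D1E9

0xC2D1E9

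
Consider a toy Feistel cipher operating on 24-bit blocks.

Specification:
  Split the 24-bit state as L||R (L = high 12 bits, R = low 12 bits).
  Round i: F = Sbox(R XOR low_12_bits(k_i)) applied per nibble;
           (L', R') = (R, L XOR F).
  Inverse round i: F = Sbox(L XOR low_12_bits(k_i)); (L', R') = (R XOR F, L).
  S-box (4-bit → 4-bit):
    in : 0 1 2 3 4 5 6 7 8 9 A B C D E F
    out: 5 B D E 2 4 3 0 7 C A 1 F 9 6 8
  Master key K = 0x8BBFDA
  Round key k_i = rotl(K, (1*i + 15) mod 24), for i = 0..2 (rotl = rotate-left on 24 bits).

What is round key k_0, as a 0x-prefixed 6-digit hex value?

0xED45DF

K = 0x8BBFDA
k_0 = rotl(K, (1*0+15) mod 24) = rotl(K, 15) = 0xED45DF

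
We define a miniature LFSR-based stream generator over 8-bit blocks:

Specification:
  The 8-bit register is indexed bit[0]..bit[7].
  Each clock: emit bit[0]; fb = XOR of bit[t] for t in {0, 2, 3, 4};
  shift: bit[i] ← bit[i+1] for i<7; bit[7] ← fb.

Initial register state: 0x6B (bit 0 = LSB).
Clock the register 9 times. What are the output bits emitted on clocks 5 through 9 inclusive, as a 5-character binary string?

reg_0 = 0x6B
clock 1: out=1, reg = 0x35
clock 2: out=1, reg = 0x9A
clock 3: out=0, reg = 0x4D
clock 4: out=1, reg = 0xA6
clock 5: out=0, reg = 0xD3
clock 6: out=1, reg = 0x69
clock 7: out=1, reg = 0x34
clock 8: out=0, reg = 0x1A
clock 9: out=0, reg = 0x0D

01100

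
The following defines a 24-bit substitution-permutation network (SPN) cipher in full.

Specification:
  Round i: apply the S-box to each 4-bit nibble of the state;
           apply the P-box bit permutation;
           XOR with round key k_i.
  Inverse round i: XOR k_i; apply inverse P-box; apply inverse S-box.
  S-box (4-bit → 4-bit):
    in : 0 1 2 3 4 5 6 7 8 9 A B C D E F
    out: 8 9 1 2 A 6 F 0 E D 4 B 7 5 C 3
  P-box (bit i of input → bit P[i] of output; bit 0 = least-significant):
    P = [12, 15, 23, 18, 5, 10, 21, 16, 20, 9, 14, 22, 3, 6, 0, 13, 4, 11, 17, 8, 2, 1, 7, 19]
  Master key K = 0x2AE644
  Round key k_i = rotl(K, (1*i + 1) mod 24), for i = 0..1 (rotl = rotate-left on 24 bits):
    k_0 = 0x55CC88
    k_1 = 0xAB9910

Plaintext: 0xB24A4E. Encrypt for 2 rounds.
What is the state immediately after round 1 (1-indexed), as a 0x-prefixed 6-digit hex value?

s_0 = plaintext = 0xB24A4E
s_1 = Round(s_0, k_0) = 0xD8A8DE
s_2 = Round(s_1, k_1) = 0x4DD2B5

0xD8A8DE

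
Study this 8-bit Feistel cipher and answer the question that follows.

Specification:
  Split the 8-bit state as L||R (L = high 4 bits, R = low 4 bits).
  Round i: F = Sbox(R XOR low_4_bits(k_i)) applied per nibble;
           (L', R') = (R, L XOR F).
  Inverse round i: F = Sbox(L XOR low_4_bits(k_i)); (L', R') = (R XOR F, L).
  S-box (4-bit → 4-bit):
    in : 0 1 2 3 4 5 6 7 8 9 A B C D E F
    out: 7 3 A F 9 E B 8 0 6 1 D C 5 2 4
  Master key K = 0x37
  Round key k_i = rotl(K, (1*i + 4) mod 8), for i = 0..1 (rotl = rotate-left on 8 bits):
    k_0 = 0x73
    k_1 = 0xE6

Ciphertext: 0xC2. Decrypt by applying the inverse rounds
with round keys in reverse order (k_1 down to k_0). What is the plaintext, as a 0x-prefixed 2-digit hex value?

s_0 = ciphertext = 0xC2
s_1 = InvRound(s_0, k_1) = 0x3C
s_2 = InvRound(s_1, k_0) = 0xB3

0xB3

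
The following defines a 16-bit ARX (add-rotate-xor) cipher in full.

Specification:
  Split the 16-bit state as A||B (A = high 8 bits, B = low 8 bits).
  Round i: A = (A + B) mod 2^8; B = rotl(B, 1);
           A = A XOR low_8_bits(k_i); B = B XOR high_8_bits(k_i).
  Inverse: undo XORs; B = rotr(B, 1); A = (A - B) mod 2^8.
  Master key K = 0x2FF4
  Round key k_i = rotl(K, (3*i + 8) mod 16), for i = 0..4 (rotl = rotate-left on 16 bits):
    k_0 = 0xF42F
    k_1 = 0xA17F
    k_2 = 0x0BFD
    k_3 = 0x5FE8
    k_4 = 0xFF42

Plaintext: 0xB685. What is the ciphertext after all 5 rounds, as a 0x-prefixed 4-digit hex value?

0x749F

s_0 = plaintext = 0xB685
s_1 = Round(s_0, k_0) = 0x14FF
s_2 = Round(s_1, k_1) = 0x6C5E
s_3 = Round(s_2, k_2) = 0x37B7
s_4 = Round(s_3, k_3) = 0x0630
s_5 = Round(s_4, k_4) = 0x749F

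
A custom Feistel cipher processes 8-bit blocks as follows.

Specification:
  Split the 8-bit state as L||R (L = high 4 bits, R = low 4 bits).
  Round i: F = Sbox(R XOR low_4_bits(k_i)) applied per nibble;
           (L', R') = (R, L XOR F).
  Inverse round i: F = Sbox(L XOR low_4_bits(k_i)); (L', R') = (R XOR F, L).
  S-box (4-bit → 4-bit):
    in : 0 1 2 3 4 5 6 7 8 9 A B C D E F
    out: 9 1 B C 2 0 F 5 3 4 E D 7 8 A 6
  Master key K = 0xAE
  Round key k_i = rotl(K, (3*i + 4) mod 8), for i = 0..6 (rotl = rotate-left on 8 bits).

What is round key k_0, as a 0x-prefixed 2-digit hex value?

K = 0xAE
k_0 = rotl(K, (3*0+4) mod 8) = rotl(K, 4) = 0xEA

0xEA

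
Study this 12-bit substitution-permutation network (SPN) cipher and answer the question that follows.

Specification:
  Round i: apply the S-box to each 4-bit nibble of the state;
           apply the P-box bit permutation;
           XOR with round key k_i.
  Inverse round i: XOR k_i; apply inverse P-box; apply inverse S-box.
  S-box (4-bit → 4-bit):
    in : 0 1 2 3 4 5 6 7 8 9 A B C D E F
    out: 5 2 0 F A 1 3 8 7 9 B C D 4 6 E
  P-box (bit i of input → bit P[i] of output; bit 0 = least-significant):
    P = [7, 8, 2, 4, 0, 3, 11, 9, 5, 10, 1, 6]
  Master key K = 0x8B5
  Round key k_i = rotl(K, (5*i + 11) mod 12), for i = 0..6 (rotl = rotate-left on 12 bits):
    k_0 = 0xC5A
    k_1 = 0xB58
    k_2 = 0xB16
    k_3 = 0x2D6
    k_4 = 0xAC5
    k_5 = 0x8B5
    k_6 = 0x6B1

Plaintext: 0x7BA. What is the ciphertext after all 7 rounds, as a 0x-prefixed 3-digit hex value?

s_0 = plaintext = 0x7BA
s_1 = Round(s_0, k_0) = 0x78A
s_2 = Round(s_1, k_1) = 0x281
s_3 = Round(s_2, k_2) = 0x21F
s_4 = Round(s_3, k_3) = 0x3CA
s_5 = Round(s_4, k_4) = 0x536
s_6 = Round(s_5, k_5) = 0x31C
s_7 = Round(s_6, k_6) = 0x24F

0x24F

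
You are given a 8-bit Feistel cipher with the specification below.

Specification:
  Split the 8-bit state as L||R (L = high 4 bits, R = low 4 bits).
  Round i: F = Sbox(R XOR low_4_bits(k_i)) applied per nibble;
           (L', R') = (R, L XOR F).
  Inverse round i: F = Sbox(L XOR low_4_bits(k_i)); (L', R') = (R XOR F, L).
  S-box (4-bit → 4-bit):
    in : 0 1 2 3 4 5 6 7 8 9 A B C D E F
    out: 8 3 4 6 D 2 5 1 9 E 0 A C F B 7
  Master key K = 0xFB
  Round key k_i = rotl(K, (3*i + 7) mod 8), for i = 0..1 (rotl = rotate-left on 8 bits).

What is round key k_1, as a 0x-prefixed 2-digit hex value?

K = 0xFB
k_0 = rotl(K, (3*0+7) mod 8) = rotl(K, 7) = 0xFD
k_1 = rotl(K, (3*1+7) mod 8) = rotl(K, 2) = 0xEF

0xEF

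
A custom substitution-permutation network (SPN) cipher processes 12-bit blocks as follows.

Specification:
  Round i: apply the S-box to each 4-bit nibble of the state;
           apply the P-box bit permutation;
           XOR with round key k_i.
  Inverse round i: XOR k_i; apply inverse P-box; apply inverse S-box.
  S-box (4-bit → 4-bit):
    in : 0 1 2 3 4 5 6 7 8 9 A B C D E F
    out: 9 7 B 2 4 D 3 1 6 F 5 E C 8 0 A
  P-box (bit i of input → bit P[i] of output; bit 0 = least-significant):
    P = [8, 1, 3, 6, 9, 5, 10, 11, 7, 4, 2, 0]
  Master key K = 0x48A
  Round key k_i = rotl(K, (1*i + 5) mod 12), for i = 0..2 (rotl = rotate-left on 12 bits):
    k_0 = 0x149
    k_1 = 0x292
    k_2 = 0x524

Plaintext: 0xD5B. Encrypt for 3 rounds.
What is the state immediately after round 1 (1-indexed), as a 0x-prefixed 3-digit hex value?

s_0 = plaintext = 0xD5B
s_1 = Round(s_0, k_0) = 0xF02
s_2 = Round(s_1, k_1) = 0x9C1
s_3 = Round(s_2, k_2) = 0x8BB

0xF02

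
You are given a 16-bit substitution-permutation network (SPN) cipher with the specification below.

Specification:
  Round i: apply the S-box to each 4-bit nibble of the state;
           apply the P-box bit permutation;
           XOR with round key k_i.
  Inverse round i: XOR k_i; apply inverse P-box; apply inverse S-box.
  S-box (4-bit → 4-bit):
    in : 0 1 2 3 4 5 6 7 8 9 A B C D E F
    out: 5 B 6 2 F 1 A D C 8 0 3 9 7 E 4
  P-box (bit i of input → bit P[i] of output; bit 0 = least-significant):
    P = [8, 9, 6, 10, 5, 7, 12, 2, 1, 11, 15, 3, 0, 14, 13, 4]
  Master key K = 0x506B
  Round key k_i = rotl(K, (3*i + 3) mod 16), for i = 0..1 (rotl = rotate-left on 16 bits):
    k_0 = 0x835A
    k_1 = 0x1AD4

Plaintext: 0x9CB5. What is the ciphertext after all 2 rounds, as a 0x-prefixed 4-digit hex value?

s_0 = plaintext = 0x9CB5
s_1 = Round(s_0, k_0) = 0x82E0
s_2 = Round(s_1, k_1) = 0xA300

0xA300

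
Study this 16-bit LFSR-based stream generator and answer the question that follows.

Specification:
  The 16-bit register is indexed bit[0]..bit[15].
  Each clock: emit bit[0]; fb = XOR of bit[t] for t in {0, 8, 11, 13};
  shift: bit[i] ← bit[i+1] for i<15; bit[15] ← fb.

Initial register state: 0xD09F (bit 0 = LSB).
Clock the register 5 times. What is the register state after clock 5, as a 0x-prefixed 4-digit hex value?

0x5E84

reg_0 = 0xD09F
clock 1: out=1, reg = 0xE84F
clock 2: out=1, reg = 0xF427
clock 3: out=1, reg = 0x7A13
clock 4: out=1, reg = 0xBD09
clock 5: out=1, reg = 0x5E84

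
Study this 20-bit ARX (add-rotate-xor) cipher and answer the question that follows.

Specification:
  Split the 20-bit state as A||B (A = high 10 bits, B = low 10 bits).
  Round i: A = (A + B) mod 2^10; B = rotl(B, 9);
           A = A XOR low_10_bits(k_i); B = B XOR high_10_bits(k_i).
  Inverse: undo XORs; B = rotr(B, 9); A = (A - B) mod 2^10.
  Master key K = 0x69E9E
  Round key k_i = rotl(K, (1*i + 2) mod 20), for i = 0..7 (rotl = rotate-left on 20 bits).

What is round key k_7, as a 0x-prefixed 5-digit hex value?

K = 0x69E9E
k_0 = rotl(K, (1*0+2) mod 20) = rotl(K, 2) = 0xA7A79
k_1 = rotl(K, (1*1+2) mod 20) = rotl(K, 3) = 0x4F4F3
k_2 = rotl(K, (1*2+2) mod 20) = rotl(K, 4) = 0x9E9E6
k_3 = rotl(K, (1*3+2) mod 20) = rotl(K, 5) = 0x3D3CD
k_4 = rotl(K, (1*4+2) mod 20) = rotl(K, 6) = 0x7A79A
k_5 = rotl(K, (1*5+2) mod 20) = rotl(K, 7) = 0xF4F34
k_6 = rotl(K, (1*6+2) mod 20) = rotl(K, 8) = 0xE9E69
k_7 = rotl(K, (1*7+2) mod 20) = rotl(K, 9) = 0xD3CD3

0xD3CD3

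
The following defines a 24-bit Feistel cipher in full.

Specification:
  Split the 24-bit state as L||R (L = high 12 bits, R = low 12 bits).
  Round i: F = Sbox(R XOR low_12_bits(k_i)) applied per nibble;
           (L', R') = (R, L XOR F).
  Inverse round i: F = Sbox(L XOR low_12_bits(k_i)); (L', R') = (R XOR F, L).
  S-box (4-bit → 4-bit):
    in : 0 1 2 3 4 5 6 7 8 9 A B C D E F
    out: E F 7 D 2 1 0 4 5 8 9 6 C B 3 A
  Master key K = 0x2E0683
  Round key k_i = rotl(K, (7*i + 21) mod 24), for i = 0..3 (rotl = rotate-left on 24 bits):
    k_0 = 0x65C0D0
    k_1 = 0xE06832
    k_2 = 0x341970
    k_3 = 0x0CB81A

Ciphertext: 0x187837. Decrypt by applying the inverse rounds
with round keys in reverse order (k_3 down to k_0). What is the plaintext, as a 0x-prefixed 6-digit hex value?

0x339FF4

s_0 = ciphertext = 0x187837
s_1 = InvRound(s_0, k_3) = 0x0BC187
s_2 = InvRound(s_1, k_2) = 0x94B0BC
s_3 = InvRound(s_2, k_1) = 0xFF494B
s_4 = InvRound(s_3, k_0) = 0x339FF4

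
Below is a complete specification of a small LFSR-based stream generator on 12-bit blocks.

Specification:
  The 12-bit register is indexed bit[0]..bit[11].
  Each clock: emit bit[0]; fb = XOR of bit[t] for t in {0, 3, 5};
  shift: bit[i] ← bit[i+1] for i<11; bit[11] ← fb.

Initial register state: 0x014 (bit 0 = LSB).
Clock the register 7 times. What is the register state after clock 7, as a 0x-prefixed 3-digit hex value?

0x2C0

reg_0 = 0x014
clock 1: out=0, reg = 0x00A
clock 2: out=0, reg = 0x805
clock 3: out=1, reg = 0xC02
clock 4: out=0, reg = 0x601
clock 5: out=1, reg = 0xB00
clock 6: out=0, reg = 0x580
clock 7: out=0, reg = 0x2C0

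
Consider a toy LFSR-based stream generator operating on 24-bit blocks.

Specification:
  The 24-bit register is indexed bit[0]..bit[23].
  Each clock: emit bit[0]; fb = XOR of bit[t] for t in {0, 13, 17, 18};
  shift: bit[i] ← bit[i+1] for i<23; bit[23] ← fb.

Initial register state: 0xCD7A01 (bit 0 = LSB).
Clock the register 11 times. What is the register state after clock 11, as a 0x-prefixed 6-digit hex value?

reg_0 = 0xCD7A01
clock 1: out=1, reg = 0xE6BD00
clock 2: out=0, reg = 0xF35E80
clock 3: out=0, reg = 0xF9AF40
clock 4: out=0, reg = 0xFCD7A0
clock 5: out=0, reg = 0xFE6BD0
clock 6: out=0, reg = 0xFF35E8
clock 7: out=0, reg = 0xFF9AF4
clock 8: out=0, reg = 0x7FCD7A
clock 9: out=0, reg = 0x3FE6BD
clock 10: out=1, reg = 0x1FF35E
clock 11: out=0, reg = 0x8FF9AF

0x8FF9AF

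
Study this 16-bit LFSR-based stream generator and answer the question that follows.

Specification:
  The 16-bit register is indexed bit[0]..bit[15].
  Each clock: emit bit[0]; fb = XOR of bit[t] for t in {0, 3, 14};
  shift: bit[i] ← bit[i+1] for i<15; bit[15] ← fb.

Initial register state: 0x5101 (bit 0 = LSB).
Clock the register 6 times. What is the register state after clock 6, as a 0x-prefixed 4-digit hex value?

reg_0 = 0x5101
clock 1: out=1, reg = 0x2880
clock 2: out=0, reg = 0x1440
clock 3: out=0, reg = 0x0A20
clock 4: out=0, reg = 0x0510
clock 5: out=0, reg = 0x0288
clock 6: out=0, reg = 0x8144

0x8144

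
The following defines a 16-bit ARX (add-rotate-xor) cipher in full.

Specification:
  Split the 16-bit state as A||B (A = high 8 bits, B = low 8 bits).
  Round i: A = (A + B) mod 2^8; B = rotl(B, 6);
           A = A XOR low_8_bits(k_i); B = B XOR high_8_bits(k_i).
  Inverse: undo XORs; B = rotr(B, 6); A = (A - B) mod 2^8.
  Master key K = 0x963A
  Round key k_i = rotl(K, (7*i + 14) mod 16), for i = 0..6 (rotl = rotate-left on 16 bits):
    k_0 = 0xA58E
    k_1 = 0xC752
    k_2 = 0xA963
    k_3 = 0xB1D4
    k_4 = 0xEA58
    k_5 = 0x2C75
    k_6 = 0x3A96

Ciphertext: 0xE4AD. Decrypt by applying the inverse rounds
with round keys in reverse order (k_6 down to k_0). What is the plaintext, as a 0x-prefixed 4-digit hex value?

0x33BD

s_0 = ciphertext = 0xE4AD
s_1 = InvRound(s_0, k_6) = 0x145E
s_2 = InvRound(s_1, k_5) = 0x98C9
s_3 = InvRound(s_2, k_4) = 0x348C
s_4 = InvRound(s_3, k_3) = 0xECF4
s_5 = InvRound(s_4, k_2) = 0x1A75
s_6 = InvRound(s_5, k_1) = 0x7ECA
s_7 = InvRound(s_6, k_0) = 0x33BD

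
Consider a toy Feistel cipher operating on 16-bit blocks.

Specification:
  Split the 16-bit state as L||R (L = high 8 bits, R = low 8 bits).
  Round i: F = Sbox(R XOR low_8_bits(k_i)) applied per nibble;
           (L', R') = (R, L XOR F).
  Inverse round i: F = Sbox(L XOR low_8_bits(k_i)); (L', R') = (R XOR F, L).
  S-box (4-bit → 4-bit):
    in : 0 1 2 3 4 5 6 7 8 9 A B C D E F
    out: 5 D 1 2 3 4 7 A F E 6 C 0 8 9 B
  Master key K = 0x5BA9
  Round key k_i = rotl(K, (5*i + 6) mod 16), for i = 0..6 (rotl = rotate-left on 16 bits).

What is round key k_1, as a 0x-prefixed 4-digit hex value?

K = 0x5BA9
k_0 = rotl(K, (5*0+6) mod 16) = rotl(K, 6) = 0xEA56
k_1 = rotl(K, (5*1+6) mod 16) = rotl(K, 11) = 0x4ADD

0x4ADD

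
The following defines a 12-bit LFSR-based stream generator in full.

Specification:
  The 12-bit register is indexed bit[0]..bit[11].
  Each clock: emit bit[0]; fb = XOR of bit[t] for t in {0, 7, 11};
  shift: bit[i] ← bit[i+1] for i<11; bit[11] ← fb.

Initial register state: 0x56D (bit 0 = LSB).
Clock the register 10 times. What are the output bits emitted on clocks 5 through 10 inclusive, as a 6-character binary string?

011010

reg_0 = 0x56D
clock 1: out=1, reg = 0xAB6
clock 2: out=0, reg = 0x55B
clock 3: out=1, reg = 0xAAD
clock 4: out=1, reg = 0xD56
clock 5: out=0, reg = 0xEAB
clock 6: out=1, reg = 0xF55
clock 7: out=1, reg = 0x7AA
clock 8: out=0, reg = 0xBD5
clock 9: out=1, reg = 0xDEA
clock 10: out=0, reg = 0x6F5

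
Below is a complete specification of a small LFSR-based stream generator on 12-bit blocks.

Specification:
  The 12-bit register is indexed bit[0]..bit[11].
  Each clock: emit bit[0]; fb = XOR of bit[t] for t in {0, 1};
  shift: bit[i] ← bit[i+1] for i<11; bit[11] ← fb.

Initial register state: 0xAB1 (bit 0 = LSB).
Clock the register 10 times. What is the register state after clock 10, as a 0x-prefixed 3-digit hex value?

reg_0 = 0xAB1
clock 1: out=1, reg = 0xD58
clock 2: out=0, reg = 0x6AC
clock 3: out=0, reg = 0x356
clock 4: out=0, reg = 0x9AB
clock 5: out=1, reg = 0x4D5
clock 6: out=1, reg = 0xA6A
clock 7: out=0, reg = 0xD35
clock 8: out=1, reg = 0xE9A
clock 9: out=0, reg = 0xF4D
clock 10: out=1, reg = 0xFA6

0xFA6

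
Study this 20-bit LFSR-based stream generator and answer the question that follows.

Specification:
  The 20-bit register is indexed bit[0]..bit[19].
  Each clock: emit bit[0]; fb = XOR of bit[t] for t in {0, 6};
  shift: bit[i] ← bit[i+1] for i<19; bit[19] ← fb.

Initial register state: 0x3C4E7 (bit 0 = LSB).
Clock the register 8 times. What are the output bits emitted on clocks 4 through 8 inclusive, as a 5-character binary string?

00111

reg_0 = 0x3C4E7
clock 1: out=1, reg = 0x1E273
clock 2: out=1, reg = 0x0F139
clock 3: out=1, reg = 0x8789C
clock 4: out=0, reg = 0x43C4E
clock 5: out=0, reg = 0xA1E27
clock 6: out=1, reg = 0xD0F13
clock 7: out=1, reg = 0xE8789
clock 8: out=1, reg = 0xF43C4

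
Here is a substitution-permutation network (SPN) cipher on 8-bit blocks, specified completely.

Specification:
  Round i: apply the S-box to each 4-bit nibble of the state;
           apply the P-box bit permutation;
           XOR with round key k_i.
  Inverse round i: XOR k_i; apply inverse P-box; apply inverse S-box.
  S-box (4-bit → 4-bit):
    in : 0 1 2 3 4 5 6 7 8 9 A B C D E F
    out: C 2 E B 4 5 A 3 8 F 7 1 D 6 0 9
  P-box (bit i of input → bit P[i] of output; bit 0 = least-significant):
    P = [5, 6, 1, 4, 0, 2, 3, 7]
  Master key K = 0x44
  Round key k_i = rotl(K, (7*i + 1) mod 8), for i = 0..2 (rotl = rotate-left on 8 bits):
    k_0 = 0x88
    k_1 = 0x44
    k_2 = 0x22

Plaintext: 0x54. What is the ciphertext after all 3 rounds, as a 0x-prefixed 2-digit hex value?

0x21

s_0 = plaintext = 0x54
s_1 = Round(s_0, k_0) = 0x83
s_2 = Round(s_1, k_1) = 0xB4
s_3 = Round(s_2, k_2) = 0x21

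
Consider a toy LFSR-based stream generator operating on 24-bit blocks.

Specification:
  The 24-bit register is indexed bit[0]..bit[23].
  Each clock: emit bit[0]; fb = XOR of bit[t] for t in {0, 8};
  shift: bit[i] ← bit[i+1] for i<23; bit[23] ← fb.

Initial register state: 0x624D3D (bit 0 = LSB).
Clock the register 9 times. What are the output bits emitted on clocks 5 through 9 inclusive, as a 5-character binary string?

11001

reg_0 = 0x624D3D
clock 1: out=1, reg = 0x31269E
clock 2: out=0, reg = 0x18934F
clock 3: out=1, reg = 0x0C49A7
clock 4: out=1, reg = 0x0624D3
clock 5: out=1, reg = 0x831269
clock 6: out=1, reg = 0xC18934
clock 7: out=0, reg = 0xE0C49A
clock 8: out=0, reg = 0x70624D
clock 9: out=1, reg = 0xB83126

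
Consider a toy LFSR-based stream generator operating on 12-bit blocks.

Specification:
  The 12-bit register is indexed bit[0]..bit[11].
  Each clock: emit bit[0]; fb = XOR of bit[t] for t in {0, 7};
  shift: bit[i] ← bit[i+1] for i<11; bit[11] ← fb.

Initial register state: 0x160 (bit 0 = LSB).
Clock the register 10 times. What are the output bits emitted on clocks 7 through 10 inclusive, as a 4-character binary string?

reg_0 = 0x160
clock 1: out=0, reg = 0x0B0
clock 2: out=0, reg = 0x858
clock 3: out=0, reg = 0x42C
clock 4: out=0, reg = 0x216
clock 5: out=0, reg = 0x10B
clock 6: out=1, reg = 0x885
clock 7: out=1, reg = 0x442
clock 8: out=0, reg = 0x221
clock 9: out=1, reg = 0x910
clock 10: out=0, reg = 0x488

1010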